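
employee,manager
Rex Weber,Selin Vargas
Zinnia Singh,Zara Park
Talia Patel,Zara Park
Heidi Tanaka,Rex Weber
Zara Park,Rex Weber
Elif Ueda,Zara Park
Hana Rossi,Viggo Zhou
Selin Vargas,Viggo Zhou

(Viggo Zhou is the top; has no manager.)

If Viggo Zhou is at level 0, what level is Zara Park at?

Chain from Zara Park up to Viggo Zhou: Zara Park → Rex Weber → Selin Vargas → Viggo Zhou. That is 3 steps up, so Zara Park is 3 levels below Viggo Zhou.

3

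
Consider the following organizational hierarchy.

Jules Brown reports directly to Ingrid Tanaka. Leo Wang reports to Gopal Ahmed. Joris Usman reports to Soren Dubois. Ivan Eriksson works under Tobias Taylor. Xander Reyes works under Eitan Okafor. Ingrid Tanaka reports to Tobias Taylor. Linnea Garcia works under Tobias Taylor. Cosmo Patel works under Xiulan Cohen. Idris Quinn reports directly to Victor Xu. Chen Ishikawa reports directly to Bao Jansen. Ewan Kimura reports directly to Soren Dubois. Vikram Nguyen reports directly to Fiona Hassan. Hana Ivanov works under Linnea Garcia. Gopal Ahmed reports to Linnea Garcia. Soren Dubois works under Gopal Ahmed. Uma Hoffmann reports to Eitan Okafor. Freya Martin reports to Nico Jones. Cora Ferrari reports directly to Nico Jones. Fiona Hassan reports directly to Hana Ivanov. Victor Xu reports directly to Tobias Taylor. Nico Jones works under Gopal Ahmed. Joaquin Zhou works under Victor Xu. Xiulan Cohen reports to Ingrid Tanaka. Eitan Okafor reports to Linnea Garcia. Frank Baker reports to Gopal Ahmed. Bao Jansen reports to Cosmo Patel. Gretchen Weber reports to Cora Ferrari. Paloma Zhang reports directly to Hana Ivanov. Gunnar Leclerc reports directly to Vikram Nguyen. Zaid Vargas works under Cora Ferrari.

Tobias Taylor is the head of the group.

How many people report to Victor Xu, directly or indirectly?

2

Victor Xu directly manages Idris Quinn, Joaquin Zhou. Idris Quinn has no reports. Joaquin Zhou has no reports. So Victor Xu's organization is 2 direct reports plus everyone under them: 1 + 1 = 2.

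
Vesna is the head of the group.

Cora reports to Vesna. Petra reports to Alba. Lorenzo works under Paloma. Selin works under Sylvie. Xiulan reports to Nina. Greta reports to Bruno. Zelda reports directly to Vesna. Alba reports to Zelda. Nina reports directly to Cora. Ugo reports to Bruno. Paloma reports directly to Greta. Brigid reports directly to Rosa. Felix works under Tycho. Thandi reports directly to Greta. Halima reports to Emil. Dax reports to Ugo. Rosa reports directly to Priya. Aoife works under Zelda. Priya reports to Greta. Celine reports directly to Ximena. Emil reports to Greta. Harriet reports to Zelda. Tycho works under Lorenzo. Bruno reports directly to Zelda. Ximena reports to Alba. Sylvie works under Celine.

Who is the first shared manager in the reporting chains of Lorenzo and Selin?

Lorenzo's chain of managers is Paloma, Greta, Bruno, Zelda, Vesna. Selin's chain of managers is Sylvie, Celine, Ximena, Alba, Zelda, Vesna. The first manager that appears in both chains is Zelda.

Zelda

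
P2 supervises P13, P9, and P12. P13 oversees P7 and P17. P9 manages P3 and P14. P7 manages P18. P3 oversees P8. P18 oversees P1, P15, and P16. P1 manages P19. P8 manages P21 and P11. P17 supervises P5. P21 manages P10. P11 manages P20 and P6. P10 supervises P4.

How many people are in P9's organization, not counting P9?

9

P9 directly manages P3, P14. Under P3: P8, P11, P6, P20, P21, P10, P4 (7). P14 has no reports. So P9's organization is 2 direct reports plus everyone under them: 8 + 1 = 9.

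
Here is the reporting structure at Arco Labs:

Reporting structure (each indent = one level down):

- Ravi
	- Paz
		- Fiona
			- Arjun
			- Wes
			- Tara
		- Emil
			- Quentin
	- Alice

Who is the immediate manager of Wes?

Wes reports directly to Fiona.

Fiona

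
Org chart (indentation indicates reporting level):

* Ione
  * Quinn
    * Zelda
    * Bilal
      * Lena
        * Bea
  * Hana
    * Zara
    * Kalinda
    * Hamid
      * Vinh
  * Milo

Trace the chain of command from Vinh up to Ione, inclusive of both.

Vinh -> Hamid -> Hana -> Ione

Vinh reports to Hamid. Hamid reports to Hana. Hana reports to Ione. Ione is at the top.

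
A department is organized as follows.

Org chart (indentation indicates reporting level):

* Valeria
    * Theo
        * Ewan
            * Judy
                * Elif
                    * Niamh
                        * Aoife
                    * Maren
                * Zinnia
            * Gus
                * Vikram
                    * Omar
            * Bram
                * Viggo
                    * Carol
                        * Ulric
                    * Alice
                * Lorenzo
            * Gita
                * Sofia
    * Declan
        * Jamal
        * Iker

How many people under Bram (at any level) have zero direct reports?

3

The people in Bram's organization with no one reporting to them are Lorenzo, Alice, Ulric. That is 3.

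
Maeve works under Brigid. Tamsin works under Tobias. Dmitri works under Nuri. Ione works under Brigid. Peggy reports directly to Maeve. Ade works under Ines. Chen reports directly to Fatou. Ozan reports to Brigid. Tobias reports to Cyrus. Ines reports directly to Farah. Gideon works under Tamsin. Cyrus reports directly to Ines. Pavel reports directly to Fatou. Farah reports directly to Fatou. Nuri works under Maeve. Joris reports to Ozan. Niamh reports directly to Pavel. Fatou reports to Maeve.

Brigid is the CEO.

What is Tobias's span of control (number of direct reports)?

Tobias directly manages Tamsin. That is 1 direct report.

1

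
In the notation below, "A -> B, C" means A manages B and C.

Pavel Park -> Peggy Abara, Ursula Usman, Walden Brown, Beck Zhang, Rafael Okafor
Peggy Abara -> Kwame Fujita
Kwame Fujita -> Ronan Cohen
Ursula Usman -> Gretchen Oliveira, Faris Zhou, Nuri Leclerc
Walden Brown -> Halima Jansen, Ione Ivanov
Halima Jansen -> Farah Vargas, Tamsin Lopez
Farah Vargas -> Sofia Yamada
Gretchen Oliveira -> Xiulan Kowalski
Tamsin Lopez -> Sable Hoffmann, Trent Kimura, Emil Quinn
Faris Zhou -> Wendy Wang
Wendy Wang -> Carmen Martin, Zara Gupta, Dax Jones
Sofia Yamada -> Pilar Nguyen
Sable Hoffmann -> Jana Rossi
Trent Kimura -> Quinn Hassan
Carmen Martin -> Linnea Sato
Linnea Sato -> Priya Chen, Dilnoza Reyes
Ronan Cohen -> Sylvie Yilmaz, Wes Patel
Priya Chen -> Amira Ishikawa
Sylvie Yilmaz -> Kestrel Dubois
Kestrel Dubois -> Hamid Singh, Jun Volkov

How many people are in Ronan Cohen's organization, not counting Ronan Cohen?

Ronan Cohen directly manages Sylvie Yilmaz, Wes Patel. Under Sylvie Yilmaz: Kestrel Dubois, Jun Volkov, Hamid Singh (3). Wes Patel has no reports. So Ronan Cohen's organization is 2 direct reports plus everyone under them: 4 + 1 = 5.

5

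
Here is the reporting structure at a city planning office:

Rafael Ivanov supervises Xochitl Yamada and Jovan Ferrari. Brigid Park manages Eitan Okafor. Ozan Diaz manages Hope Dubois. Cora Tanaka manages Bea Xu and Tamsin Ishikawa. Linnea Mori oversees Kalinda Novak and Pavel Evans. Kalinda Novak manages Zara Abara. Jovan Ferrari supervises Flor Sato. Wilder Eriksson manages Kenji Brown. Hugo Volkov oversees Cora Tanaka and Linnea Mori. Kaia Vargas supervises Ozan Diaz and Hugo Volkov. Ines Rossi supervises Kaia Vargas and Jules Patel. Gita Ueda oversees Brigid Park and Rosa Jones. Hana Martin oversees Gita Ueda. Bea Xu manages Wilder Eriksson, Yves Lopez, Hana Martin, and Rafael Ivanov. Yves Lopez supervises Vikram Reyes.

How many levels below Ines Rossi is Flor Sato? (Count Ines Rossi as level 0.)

7

Chain from Flor Sato up to Ines Rossi: Flor Sato → Jovan Ferrari → Rafael Ivanov → Bea Xu → Cora Tanaka → Hugo Volkov → Kaia Vargas → Ines Rossi. That is 7 steps up, so Flor Sato is 7 levels below Ines Rossi.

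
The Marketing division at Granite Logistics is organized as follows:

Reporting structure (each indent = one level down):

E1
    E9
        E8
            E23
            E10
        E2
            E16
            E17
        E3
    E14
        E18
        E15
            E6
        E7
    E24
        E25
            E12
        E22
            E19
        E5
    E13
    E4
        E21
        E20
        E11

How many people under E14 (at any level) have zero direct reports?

3

The people in E14's organization with no one reporting to them are E7, E6, E18. That is 3.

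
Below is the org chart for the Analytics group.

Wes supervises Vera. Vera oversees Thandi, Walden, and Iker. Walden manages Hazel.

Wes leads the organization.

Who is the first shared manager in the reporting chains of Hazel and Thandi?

Vera

Hazel's chain of managers is Walden, Vera, Wes. Thandi's chain of managers is Vera, Wes. The first manager that appears in both chains is Vera.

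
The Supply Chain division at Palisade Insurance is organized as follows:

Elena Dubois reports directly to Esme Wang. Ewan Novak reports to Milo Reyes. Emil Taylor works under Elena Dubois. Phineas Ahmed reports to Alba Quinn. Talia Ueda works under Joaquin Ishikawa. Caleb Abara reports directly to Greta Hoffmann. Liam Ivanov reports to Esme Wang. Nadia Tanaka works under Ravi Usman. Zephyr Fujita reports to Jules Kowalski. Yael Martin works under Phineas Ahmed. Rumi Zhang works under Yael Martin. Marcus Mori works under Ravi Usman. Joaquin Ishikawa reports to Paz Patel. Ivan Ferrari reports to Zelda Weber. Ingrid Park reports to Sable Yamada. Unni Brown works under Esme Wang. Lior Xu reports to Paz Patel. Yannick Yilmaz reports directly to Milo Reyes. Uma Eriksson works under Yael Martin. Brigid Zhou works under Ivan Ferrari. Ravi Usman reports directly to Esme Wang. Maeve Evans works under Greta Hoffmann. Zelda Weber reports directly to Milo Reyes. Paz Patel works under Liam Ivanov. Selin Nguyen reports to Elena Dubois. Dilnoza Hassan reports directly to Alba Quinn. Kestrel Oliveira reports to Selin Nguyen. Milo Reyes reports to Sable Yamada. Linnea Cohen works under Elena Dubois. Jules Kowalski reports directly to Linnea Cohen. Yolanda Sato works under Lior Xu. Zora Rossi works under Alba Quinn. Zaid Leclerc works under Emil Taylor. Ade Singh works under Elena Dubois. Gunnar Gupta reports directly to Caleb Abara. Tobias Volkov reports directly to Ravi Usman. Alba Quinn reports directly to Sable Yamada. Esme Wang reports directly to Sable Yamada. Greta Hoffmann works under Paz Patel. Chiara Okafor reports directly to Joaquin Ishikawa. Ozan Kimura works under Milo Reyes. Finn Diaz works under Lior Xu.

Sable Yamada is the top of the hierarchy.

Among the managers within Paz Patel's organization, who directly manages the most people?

Direct-report counts within Paz Patel's organization: Paz Patel has 3; Joaquin Ishikawa has 2; Lior Xu has 2; Greta Hoffmann has 2; Caleb Abara has 1. The largest is 3, held by Paz Patel.

Paz Patel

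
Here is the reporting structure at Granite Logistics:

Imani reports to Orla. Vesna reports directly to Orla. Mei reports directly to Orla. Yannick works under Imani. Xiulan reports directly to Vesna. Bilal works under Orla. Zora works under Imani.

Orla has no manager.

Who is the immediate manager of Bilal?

Orla

Bilal reports directly to Orla.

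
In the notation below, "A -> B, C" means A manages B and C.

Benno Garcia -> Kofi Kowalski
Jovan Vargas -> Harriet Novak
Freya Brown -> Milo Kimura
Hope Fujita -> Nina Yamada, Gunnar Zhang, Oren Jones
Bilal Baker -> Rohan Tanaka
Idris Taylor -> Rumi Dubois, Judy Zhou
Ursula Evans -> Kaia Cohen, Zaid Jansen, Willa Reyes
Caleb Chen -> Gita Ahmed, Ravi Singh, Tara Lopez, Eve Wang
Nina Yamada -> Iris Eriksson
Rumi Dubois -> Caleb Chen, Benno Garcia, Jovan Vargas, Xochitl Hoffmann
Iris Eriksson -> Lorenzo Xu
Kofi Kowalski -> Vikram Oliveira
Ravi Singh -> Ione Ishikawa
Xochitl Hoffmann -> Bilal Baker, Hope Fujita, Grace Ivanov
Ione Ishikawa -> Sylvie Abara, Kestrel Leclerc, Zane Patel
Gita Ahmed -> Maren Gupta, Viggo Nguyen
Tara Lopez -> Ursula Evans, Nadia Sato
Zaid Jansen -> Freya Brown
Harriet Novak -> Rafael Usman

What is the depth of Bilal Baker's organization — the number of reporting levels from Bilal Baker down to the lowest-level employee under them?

1

The longest chain under Bilal Baker runs Bilal Baker → Rohan Tanaka, which is 1 level below Bilal Baker.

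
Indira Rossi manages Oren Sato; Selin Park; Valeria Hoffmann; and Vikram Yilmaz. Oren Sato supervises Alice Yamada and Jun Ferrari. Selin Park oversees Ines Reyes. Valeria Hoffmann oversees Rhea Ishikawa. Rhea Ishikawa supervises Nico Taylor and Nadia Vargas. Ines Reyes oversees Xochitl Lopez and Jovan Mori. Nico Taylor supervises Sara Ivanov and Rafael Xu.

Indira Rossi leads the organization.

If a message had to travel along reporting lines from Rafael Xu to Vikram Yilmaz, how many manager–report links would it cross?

5

Rafael Xu is 4 levels below Indira Rossi, and Vikram Yilmaz is 1 level below Indira Rossi (their lowest common manager). The shortest path runs up from Rafael Xu to Indira Rossi and back down to Vikram Yilmaz: 4 + 1 = 5 links.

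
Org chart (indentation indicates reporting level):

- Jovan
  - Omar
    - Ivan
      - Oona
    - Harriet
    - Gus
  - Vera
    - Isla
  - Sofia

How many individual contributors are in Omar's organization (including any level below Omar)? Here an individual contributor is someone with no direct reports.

The people in Omar's organization with no one reporting to them are Gus, Harriet, Oona. That is 3.

3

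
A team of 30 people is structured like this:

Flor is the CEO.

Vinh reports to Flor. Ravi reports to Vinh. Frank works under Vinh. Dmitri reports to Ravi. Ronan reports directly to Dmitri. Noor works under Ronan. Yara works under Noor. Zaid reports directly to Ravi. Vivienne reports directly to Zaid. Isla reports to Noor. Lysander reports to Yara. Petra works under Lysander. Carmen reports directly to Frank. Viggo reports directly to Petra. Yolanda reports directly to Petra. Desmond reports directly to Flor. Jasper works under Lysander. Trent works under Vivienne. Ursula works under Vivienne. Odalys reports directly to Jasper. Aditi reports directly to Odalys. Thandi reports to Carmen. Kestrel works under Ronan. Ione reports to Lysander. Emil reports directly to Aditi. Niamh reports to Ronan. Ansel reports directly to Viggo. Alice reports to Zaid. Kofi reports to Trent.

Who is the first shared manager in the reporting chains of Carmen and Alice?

Carmen's chain of managers is Frank, Vinh, Flor. Alice's chain of managers is Zaid, Ravi, Vinh, Flor. The first manager that appears in both chains is Vinh.

Vinh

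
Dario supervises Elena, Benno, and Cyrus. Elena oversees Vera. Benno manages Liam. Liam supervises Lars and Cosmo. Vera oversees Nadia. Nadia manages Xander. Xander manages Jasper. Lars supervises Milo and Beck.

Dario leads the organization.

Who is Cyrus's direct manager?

Dario

Cyrus reports directly to Dario.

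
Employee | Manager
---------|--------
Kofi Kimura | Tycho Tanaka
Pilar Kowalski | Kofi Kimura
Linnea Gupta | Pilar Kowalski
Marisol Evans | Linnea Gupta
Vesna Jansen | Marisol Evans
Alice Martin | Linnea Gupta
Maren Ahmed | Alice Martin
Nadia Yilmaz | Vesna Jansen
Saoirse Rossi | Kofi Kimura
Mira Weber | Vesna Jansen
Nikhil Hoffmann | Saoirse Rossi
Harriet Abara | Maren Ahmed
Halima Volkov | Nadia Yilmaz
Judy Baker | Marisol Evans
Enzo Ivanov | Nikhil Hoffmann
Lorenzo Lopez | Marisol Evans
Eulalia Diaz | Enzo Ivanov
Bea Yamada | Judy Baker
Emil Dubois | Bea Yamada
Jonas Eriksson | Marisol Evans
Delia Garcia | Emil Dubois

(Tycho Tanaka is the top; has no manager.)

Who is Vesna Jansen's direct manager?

Marisol Evans

Vesna Jansen reports directly to Marisol Evans.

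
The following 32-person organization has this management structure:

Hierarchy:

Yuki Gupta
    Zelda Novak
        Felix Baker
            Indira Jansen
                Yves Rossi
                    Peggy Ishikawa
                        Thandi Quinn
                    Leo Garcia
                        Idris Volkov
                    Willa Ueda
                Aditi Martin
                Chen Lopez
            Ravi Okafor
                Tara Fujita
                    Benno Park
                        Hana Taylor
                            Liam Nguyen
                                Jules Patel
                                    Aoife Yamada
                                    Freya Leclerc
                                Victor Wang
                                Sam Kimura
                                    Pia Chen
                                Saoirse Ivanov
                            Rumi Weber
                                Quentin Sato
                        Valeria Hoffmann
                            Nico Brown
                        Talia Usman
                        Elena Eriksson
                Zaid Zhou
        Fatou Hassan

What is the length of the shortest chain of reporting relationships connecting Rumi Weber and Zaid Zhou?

5

Rumi Weber is 4 levels below Ravi Okafor, and Zaid Zhou is 1 level below Ravi Okafor (their lowest common manager). The shortest path runs up from Rumi Weber to Ravi Okafor and back down to Zaid Zhou: 4 + 1 = 5 links.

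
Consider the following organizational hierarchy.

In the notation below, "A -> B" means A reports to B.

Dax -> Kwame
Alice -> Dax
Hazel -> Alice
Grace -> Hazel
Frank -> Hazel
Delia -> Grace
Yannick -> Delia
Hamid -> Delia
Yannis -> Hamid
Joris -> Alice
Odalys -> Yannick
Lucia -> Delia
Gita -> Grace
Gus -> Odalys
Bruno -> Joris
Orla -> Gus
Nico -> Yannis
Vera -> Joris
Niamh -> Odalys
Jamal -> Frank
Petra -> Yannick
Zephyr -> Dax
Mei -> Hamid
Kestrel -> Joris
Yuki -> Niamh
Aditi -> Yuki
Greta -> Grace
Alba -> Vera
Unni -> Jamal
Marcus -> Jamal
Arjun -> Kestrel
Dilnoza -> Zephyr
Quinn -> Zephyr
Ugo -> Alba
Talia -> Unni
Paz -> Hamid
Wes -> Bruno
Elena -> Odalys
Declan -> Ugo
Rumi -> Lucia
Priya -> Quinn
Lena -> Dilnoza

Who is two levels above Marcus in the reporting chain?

Marcus reports to Jamal, and Jamal reports to Frank. So Marcus's skip-level manager is Frank.

Frank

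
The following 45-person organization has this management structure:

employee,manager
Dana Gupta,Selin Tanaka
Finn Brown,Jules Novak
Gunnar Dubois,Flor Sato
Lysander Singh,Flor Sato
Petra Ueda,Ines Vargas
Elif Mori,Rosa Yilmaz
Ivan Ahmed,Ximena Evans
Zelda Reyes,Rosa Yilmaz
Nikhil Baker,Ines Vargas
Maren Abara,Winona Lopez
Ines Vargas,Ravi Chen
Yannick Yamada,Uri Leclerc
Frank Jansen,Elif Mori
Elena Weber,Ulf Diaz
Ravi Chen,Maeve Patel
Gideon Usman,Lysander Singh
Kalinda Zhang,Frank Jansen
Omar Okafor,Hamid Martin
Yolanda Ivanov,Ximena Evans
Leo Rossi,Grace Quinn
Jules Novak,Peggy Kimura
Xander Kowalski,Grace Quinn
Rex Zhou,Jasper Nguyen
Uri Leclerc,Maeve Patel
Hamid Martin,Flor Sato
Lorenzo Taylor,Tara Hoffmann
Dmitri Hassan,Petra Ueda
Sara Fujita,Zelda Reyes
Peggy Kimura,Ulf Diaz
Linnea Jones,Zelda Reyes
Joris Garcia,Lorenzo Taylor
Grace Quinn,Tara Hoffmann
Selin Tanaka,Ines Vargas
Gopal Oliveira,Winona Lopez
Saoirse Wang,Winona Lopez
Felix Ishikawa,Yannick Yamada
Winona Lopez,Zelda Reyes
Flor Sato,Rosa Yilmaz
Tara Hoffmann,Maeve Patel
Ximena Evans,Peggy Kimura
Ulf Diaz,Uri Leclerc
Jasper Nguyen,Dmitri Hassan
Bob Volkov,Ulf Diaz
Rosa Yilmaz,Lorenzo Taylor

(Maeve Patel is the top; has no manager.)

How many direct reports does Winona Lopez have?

Winona Lopez directly manages Maren Abara, Saoirse Wang, Gopal Oliveira. That is 3 direct reports.

3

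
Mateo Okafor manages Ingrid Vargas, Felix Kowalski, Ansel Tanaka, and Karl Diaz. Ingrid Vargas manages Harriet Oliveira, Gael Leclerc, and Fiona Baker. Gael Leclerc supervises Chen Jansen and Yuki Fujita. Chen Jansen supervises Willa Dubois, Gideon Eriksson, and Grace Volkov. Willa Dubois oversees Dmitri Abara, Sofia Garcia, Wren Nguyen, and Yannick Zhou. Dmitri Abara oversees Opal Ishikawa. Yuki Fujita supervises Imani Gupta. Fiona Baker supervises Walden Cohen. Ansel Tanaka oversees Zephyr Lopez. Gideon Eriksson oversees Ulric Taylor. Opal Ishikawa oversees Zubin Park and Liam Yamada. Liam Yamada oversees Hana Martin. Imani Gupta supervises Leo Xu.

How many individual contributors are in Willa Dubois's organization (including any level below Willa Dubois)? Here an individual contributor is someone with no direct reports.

5

The people in Willa Dubois's organization with no one reporting to them are Yannick Zhou, Wren Nguyen, Sofia Garcia, Zubin Park, Hana Martin. That is 5.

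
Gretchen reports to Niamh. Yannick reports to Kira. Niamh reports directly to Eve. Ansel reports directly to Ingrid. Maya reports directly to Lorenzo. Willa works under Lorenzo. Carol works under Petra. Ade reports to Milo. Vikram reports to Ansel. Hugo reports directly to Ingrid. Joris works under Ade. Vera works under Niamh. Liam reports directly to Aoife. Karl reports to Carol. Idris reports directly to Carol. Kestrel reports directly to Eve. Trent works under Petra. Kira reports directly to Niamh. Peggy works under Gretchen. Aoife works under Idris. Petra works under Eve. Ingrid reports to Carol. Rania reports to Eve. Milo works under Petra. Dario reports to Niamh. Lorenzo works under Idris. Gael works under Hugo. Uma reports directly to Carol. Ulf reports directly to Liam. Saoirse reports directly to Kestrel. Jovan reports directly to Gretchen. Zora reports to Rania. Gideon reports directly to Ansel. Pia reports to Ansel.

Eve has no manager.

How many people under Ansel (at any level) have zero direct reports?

The people in Ansel's organization with no one reporting to them are Pia, Vikram, Gideon. That is 3.

3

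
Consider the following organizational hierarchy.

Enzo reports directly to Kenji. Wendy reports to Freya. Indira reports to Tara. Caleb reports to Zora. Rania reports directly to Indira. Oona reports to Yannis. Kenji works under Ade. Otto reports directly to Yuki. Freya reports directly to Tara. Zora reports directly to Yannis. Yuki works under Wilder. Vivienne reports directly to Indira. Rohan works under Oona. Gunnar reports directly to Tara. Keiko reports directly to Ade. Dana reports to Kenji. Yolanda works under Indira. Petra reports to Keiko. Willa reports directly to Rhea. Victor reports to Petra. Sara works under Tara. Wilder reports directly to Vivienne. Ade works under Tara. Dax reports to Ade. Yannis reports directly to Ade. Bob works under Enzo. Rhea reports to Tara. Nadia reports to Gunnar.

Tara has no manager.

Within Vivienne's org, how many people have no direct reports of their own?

The only person in Vivienne's organization with no one reporting to them is Otto. That is 1.

1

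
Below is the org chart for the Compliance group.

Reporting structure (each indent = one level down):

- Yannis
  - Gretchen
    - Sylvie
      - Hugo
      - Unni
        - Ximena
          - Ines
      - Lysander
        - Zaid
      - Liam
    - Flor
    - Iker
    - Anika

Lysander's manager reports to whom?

Gretchen

Lysander reports to Sylvie, and Sylvie reports to Gretchen. So Lysander's skip-level manager is Gretchen.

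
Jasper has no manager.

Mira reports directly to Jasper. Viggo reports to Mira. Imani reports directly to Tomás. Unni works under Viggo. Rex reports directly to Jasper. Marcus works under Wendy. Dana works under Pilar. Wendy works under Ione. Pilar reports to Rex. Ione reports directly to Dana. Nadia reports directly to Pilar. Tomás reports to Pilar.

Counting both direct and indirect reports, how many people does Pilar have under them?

Pilar directly manages Tomás, Nadia, Dana. Under Tomás: Imani (1). Nadia has no reports. Under Dana: Ione, Wendy, Marcus (3). So Pilar's organization is 3 direct reports plus everyone under them: 2 + 1 + 4 = 7.

7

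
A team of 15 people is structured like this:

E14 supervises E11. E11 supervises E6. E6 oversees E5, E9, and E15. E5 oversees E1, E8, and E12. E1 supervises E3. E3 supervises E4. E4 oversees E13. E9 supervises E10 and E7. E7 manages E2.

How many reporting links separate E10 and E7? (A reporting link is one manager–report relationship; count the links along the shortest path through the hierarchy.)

2

E10 is 1 level below E9, and E7 is 1 level below E9 (their lowest common manager). The shortest path runs up from E10 to E9 and back down to E7: 1 + 1 = 2 links.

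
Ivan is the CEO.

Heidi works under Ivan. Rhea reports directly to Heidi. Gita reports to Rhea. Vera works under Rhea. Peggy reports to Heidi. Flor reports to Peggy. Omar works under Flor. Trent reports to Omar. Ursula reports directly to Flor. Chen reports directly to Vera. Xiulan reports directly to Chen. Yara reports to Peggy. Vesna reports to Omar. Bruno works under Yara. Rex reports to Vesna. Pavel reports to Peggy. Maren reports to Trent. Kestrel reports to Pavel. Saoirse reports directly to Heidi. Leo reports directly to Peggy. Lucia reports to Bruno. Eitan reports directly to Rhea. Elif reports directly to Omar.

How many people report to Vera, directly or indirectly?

2

Vera directly manages Chen. Under Chen: Xiulan (1). That's 2 in total.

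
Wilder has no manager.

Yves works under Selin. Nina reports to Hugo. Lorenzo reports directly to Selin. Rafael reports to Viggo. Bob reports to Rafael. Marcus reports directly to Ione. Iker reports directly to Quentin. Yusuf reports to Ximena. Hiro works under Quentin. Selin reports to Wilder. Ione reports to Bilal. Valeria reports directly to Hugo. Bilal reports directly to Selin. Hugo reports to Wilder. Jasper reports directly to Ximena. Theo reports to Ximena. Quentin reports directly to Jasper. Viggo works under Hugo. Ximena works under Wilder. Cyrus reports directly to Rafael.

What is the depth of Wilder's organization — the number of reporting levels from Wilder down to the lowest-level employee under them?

The longest chain under Wilder runs Wilder → Hugo → Viggo → Rafael → Bob, which is 4 levels below Wilder.

4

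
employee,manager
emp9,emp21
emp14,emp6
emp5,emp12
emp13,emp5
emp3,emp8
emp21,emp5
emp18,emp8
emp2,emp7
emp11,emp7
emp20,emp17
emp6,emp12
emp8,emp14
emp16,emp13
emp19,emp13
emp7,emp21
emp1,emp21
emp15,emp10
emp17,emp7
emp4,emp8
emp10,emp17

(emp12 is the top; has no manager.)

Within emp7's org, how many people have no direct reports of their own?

The people in emp7's organization with no one reporting to them are emp11, emp2, emp20, emp15. That is 4.

4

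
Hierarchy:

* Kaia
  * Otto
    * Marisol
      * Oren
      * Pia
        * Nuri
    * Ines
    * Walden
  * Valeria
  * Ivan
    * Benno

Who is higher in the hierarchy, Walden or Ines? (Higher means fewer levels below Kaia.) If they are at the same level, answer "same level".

same level

Both Walden and Ines are 2 levels below Kaia.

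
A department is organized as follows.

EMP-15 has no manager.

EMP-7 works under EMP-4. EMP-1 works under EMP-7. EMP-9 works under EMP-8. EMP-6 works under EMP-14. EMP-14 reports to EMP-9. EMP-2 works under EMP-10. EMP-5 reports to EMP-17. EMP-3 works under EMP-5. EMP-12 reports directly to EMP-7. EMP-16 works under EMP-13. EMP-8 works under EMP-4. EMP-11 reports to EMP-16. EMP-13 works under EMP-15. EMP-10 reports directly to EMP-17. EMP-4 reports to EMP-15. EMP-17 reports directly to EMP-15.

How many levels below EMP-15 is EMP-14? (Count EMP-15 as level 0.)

Chain from EMP-14 up to EMP-15: EMP-14 → EMP-9 → EMP-8 → EMP-4 → EMP-15. That is 4 steps up, so EMP-14 is 4 levels below EMP-15.

4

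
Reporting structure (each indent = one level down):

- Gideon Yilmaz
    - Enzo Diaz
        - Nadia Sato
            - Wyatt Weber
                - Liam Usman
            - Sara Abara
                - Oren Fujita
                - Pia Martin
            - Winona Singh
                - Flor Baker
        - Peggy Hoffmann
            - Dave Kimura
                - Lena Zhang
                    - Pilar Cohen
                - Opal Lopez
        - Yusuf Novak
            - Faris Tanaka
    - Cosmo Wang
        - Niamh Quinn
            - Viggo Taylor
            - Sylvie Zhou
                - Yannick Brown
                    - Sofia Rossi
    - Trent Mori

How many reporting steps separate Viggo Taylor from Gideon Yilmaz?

3

Chain from Viggo Taylor up to Gideon Yilmaz: Viggo Taylor → Niamh Quinn → Cosmo Wang → Gideon Yilmaz. That is 3 steps up, so Viggo Taylor is 3 levels below Gideon Yilmaz.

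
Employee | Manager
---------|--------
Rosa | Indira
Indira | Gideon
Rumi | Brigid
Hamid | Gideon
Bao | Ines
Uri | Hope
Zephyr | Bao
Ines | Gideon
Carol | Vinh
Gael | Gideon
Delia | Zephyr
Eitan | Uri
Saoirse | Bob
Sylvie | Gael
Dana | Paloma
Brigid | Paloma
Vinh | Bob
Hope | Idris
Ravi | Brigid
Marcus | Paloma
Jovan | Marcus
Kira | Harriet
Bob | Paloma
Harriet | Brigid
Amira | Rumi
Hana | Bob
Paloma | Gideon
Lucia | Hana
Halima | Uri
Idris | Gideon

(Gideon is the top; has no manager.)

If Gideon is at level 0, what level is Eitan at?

Chain from Eitan up to Gideon: Eitan → Uri → Hope → Idris → Gideon. That is 4 steps up, so Eitan is 4 levels below Gideon.

4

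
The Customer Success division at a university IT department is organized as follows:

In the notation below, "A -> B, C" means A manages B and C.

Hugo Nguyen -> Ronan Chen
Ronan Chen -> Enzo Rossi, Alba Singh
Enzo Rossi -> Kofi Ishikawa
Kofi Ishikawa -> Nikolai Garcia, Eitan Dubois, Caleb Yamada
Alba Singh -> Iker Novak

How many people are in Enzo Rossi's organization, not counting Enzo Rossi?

Enzo Rossi directly manages Kofi Ishikawa. Under Kofi Ishikawa: Caleb Yamada, Eitan Dubois, Nikolai Garcia (3). That's 4 in total.

4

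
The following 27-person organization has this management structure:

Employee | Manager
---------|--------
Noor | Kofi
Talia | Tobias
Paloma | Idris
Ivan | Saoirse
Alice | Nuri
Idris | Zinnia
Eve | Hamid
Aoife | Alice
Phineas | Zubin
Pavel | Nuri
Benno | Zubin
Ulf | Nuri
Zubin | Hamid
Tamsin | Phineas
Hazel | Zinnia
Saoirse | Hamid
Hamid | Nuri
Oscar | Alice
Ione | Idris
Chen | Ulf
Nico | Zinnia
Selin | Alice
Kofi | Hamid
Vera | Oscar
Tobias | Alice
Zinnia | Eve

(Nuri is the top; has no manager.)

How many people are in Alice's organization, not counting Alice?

Alice directly manages Oscar, Selin, Aoife, Tobias. Under Oscar: Vera (1). Selin has no reports. Aoife has no reports. Under Tobias: Talia (1). So Alice's organization is 4 direct reports plus everyone under them: 2 + 1 + 1 + 2 = 6.

6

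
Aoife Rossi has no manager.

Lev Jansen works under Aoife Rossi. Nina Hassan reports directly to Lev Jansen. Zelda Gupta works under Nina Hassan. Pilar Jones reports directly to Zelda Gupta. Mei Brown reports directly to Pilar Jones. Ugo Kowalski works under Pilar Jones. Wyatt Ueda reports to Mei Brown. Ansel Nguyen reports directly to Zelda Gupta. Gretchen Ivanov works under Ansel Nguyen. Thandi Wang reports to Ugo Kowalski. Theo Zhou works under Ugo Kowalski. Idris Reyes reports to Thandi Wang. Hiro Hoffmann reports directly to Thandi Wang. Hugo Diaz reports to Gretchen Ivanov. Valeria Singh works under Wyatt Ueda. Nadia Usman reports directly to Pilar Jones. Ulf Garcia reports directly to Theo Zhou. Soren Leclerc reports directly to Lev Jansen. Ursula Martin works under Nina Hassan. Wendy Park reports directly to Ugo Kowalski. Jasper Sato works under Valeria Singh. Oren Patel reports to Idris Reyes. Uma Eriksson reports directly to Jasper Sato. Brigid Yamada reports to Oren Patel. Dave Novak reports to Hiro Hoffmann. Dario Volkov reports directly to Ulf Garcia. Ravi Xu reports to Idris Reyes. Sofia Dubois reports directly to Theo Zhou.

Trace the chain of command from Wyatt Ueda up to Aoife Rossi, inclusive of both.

Wyatt Ueda -> Mei Brown -> Pilar Jones -> Zelda Gupta -> Nina Hassan -> Lev Jansen -> Aoife Rossi

Wyatt Ueda reports to Mei Brown. Mei Brown reports to Pilar Jones. Pilar Jones reports to Zelda Gupta. Zelda Gupta reports to Nina Hassan. Nina Hassan reports to Lev Jansen. Lev Jansen reports to Aoife Rossi. Aoife Rossi is at the top.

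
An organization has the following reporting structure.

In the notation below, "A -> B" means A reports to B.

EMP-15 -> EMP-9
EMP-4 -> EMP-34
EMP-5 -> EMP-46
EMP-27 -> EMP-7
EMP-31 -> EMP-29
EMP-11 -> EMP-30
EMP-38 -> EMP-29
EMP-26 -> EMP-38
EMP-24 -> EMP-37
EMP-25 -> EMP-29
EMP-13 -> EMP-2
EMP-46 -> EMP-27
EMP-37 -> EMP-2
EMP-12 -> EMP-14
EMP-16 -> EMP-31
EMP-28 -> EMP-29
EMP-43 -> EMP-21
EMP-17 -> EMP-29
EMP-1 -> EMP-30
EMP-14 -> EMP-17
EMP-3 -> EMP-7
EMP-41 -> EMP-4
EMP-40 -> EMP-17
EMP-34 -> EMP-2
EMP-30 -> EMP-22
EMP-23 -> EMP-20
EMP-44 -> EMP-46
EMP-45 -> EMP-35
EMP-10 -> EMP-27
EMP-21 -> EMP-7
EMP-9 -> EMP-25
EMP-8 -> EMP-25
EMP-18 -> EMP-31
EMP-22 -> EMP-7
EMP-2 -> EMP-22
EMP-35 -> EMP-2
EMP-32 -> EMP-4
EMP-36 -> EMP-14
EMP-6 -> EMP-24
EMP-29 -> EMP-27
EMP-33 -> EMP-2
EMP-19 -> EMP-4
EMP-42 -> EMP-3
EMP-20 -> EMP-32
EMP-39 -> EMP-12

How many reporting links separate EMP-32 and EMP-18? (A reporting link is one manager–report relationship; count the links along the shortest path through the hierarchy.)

EMP-32 is 5 levels below EMP-7, and EMP-18 is 4 levels below EMP-7 (their lowest common manager). The shortest path runs up from EMP-32 to EMP-7 and back down to EMP-18: 5 + 4 = 9 links.

9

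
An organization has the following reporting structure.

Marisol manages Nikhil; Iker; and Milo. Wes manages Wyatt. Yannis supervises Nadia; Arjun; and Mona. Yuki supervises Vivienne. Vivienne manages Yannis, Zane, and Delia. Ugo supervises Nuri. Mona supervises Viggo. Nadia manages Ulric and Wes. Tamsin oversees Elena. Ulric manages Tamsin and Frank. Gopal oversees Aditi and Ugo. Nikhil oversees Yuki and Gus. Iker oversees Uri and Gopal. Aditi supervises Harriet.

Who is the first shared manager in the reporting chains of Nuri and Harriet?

Gopal

Nuri's chain of managers is Ugo, Gopal, Iker, Marisol. Harriet's chain of managers is Aditi, Gopal, Iker, Marisol. The first manager that appears in both chains is Gopal.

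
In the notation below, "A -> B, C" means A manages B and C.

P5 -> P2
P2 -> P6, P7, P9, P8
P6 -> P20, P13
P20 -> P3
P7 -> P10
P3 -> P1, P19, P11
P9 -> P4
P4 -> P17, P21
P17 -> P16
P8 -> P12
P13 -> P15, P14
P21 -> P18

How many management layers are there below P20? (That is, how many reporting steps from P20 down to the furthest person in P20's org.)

2

The longest chain under P20 runs P20 → P3 → P11, which is 2 levels below P20.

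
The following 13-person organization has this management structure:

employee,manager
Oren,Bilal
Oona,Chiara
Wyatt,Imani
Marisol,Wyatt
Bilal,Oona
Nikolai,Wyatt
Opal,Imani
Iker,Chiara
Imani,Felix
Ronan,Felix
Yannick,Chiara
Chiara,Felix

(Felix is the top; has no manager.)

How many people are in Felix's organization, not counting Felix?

Felix directly manages Imani, Chiara, Ronan. Under Imani: Opal, Wyatt, Nikolai, Marisol (4). Under Chiara: Iker, Oona, Bilal, Oren, Yannick (5). Ronan has no reports. So Felix's organization is 3 direct reports plus everyone under them: 5 + 6 + 1 = 12.

12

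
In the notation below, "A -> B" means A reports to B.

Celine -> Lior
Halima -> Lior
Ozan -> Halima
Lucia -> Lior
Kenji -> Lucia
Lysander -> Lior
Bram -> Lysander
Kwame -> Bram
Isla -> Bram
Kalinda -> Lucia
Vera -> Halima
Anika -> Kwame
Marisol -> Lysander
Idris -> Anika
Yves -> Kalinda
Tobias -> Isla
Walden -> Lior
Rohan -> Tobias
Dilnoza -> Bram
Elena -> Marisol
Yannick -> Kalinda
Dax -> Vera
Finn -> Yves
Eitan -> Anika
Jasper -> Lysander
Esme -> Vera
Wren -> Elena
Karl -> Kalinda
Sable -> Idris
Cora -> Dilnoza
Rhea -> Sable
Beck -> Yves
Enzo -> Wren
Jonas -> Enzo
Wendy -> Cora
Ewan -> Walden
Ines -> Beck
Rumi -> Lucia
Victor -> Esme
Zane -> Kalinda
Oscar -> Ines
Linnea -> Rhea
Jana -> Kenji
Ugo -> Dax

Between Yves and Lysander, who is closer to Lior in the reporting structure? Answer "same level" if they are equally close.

Yves is 3 levels below Lior; Lysander is 1. Lysander is higher.

Lysander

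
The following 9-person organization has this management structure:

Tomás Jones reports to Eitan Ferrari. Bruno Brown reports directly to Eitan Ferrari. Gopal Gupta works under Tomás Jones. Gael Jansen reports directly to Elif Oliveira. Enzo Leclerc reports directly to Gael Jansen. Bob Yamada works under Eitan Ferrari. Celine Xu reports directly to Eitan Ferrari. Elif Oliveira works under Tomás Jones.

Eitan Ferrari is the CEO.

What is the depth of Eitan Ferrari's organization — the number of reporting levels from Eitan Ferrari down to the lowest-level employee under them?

The longest chain under Eitan Ferrari runs Eitan Ferrari → Tomás Jones → Elif Oliveira → Gael Jansen → Enzo Leclerc, which is 4 levels below Eitan Ferrari.

4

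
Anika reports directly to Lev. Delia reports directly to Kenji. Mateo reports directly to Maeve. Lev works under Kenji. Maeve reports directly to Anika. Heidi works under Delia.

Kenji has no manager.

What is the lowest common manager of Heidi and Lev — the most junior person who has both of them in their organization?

Heidi's chain of managers is Delia, Kenji. Lev's chain of managers is Kenji. The first manager that appears in both chains is Kenji.

Kenji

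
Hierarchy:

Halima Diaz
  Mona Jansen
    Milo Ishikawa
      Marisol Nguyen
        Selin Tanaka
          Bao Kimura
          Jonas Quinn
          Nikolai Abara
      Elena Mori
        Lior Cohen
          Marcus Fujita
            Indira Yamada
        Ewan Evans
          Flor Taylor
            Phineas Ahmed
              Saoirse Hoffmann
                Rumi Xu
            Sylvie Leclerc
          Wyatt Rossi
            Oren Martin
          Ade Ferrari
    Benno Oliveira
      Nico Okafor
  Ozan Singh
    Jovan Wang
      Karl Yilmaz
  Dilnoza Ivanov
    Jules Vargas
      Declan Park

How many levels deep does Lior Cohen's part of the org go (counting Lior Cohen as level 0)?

The longest chain under Lior Cohen runs Lior Cohen → Marcus Fujita → Indira Yamada, which is 2 levels below Lior Cohen.

2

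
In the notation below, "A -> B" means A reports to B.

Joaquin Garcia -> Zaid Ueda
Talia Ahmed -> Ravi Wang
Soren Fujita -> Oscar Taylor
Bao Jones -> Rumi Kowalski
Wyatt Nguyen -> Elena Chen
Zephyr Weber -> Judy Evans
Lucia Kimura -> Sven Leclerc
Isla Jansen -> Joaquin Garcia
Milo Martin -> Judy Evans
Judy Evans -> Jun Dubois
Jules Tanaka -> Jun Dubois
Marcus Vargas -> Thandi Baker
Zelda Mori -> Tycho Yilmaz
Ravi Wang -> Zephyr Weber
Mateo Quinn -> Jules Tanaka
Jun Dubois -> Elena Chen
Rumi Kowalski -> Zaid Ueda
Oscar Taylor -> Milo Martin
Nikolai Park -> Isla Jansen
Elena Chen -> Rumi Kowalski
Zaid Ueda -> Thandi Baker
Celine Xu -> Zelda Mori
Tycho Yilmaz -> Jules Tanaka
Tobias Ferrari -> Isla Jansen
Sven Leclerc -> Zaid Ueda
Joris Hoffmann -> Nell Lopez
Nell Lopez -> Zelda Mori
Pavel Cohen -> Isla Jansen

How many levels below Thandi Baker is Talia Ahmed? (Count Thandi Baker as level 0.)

8

Chain from Talia Ahmed up to Thandi Baker: Talia Ahmed → Ravi Wang → Zephyr Weber → Judy Evans → Jun Dubois → Elena Chen → Rumi Kowalski → Zaid Ueda → Thandi Baker. That is 8 steps up, so Talia Ahmed is 8 levels below Thandi Baker.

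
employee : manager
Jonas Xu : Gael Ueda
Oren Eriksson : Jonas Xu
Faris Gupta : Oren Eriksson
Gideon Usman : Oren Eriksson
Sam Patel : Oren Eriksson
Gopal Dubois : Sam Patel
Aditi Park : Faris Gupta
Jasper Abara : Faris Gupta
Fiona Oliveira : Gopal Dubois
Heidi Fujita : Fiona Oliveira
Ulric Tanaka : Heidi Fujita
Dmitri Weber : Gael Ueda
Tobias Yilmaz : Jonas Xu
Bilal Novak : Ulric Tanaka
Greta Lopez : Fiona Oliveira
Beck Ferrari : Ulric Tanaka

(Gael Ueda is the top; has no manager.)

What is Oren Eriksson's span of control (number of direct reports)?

3

Oren Eriksson directly manages Faris Gupta, Gideon Usman, Sam Patel. That is 3 direct reports.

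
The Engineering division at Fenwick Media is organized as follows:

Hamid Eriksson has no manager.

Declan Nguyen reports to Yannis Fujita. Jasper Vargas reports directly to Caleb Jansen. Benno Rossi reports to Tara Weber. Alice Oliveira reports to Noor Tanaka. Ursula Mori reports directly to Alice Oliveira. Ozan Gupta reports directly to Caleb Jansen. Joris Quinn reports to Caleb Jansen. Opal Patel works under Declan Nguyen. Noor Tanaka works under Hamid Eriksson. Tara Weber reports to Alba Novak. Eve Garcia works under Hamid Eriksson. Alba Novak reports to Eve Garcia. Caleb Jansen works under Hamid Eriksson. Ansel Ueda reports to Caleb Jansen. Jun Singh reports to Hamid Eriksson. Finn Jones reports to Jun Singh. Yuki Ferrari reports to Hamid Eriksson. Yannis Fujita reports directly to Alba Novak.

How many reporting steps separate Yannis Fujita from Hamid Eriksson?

3

Chain from Yannis Fujita up to Hamid Eriksson: Yannis Fujita → Alba Novak → Eve Garcia → Hamid Eriksson. That is 3 steps up, so Yannis Fujita is 3 levels below Hamid Eriksson.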